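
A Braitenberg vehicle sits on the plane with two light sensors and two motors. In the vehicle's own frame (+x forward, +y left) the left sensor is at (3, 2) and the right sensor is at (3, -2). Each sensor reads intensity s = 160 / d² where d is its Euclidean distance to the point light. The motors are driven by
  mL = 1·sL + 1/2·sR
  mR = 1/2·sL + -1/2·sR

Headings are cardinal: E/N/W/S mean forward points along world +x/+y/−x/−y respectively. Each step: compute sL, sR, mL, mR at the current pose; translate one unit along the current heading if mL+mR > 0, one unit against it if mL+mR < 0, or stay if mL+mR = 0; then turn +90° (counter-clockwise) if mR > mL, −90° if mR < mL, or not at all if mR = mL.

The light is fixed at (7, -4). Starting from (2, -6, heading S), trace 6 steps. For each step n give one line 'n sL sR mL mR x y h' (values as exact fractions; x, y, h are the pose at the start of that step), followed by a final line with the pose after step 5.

0 80/17 80/37 3640/629 800/629 2 -6 S
1 160/89 32/13 3504/1157 -384/1157 2 -7 W
2 5/2 10 15/2 -15/4 1 -7 N
3 160/9 32/5 944/45 256/45 1 -6 E
4 80/17 80/37 3640/629 800/629 2 -6 S
5 160/89 32/13 3504/1157 -384/1157 2 -7 W
final 1 -7 N

n=0: pose=(2,-6,S); sL=80/17, sR=80/37; mL=3640/629, mR=800/629; mL+mR=120/17 → advance +1; mR−mL=-2840/629 → turn -1·90°
n=1: pose=(2,-7,W); sL=160/89, sR=32/13; mL=3504/1157, mR=-384/1157; mL+mR=240/89 → advance +1; mR−mL=-3888/1157 → turn -1·90°
n=2: pose=(1,-7,N); sL=5/2, sR=10; mL=15/2, mR=-15/4; mL+mR=15/4 → advance +1; mR−mL=-45/4 → turn -1·90°
n=3: pose=(1,-6,E); sL=160/9, sR=32/5; mL=944/45, mR=256/45; mL+mR=80/3 → advance +1; mR−mL=-688/45 → turn -1·90°
n=4: pose=(2,-6,S); sL=80/17, sR=80/37; mL=3640/629, mR=800/629; mL+mR=120/17 → advance +1; mR−mL=-2840/629 → turn -1·90°
n=5: pose=(2,-7,W); sL=160/89, sR=32/13; mL=3504/1157, mR=-384/1157; mL+mR=240/89 → advance +1; mR−mL=-3888/1157 → turn -1·90°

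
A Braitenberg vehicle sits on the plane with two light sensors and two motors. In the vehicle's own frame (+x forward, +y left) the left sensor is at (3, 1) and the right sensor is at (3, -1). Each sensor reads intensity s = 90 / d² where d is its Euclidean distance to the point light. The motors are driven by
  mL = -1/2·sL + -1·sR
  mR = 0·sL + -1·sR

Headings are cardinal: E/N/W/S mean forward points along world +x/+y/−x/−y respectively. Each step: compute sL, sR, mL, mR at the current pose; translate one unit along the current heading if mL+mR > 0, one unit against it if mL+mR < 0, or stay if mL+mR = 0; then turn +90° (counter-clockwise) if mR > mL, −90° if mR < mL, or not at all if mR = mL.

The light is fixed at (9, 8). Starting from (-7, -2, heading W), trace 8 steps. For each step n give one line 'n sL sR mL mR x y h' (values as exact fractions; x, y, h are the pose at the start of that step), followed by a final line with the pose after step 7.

0 45/241 45/221 -31635/106522 -45/221 -7 -2 W
1 18/73 18/85 -2079/6205 -18/85 -6 -2 S
2 45/104 45/122 -7425/12688 -45/122 -6 -1 E
3 18/65 10/29 -911/1885 -10/29 -7 -1 N
4 45/241 45/221 -31635/106522 -45/221 -7 -2 W
5 18/73 18/85 -2079/6205 -18/85 -6 -2 S
6 45/104 45/122 -7425/12688 -45/122 -6 -1 E
7 18/65 10/29 -911/1885 -10/29 -7 -1 N
final -7 -2 W

n=0: pose=(-7,-2,W); sL=45/241, sR=45/221; mL=-31635/106522, mR=-45/221; mL+mR=-53325/106522 → advance -1; mR−mL=45/482 → turn +1·90°
n=1: pose=(-6,-2,S); sL=18/73, sR=18/85; mL=-2079/6205, mR=-18/85; mL+mR=-3393/6205 → advance -1; mR−mL=9/73 → turn +1·90°
n=2: pose=(-6,-1,E); sL=45/104, sR=45/122; mL=-7425/12688, mR=-45/122; mL+mR=-12105/12688 → advance -1; mR−mL=45/208 → turn +1·90°
n=3: pose=(-7,-1,N); sL=18/65, sR=10/29; mL=-911/1885, mR=-10/29; mL+mR=-1561/1885 → advance -1; mR−mL=9/65 → turn +1·90°
n=4: pose=(-7,-2,W); sL=45/241, sR=45/221; mL=-31635/106522, mR=-45/221; mL+mR=-53325/106522 → advance -1; mR−mL=45/482 → turn +1·90°
n=5: pose=(-6,-2,S); sL=18/73, sR=18/85; mL=-2079/6205, mR=-18/85; mL+mR=-3393/6205 → advance -1; mR−mL=9/73 → turn +1·90°
n=6: pose=(-6,-1,E); sL=45/104, sR=45/122; mL=-7425/12688, mR=-45/122; mL+mR=-12105/12688 → advance -1; mR−mL=45/208 → turn +1·90°
n=7: pose=(-7,-1,N); sL=18/65, sR=10/29; mL=-911/1885, mR=-10/29; mL+mR=-1561/1885 → advance -1; mR−mL=9/65 → turn +1·90°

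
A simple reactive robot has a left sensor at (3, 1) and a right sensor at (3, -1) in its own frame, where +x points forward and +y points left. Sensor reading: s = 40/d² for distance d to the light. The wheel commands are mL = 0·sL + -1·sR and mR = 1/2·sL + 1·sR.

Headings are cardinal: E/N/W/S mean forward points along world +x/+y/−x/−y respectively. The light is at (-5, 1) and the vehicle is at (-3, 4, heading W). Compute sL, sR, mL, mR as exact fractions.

left sensor world pos  = (-6, 3); dL² = 5
right sensor world pos = (-6, 5); dR² = 17
sL = 40/5 = 8
sR = 40/17 = 40/17
mL = 0·sL + -1·sR = -40/17
mR = 1/2·sL + 1·sR = 108/17

8 40/17 -40/17 108/17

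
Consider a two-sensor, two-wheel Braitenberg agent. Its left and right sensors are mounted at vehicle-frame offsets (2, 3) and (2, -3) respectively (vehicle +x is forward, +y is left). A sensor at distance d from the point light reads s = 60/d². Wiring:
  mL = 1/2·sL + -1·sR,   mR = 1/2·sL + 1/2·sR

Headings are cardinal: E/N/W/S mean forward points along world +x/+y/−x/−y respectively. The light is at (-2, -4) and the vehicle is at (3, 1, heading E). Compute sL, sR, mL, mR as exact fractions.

60/113 60/53 -5190/5989 4980/5989

left sensor world pos  = (5, 4); dL² = 113
right sensor world pos = (5, -2); dR² = 53
sL = 60/113 = 60/113
sR = 60/53 = 60/53
mL = 1/2·sL + -1·sR = -5190/5989
mR = 1/2·sL + 1/2·sR = 4980/5989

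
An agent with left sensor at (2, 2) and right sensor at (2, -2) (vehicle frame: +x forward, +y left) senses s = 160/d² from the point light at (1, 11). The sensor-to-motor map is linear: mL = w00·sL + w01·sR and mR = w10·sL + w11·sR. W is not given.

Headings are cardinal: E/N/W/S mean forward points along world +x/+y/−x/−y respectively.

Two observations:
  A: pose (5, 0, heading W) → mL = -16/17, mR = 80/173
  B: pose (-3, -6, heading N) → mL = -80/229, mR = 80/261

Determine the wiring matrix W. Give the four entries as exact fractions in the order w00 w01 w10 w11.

obs A: pose=(5,0,W) → sL=160/173, sR=32/17, mL=-16/17, mR=80/173
obs B: pose=(-3,-6,N) → sL=160/261, sR=160/229, mL=-80/229, mR=80/261
sensor matrix S = [[160/173, 32/17], [160/261, 160/229]]; det S = -89251840/175780629
solve [mL_A; mL_B] = S·[w00; w01] and [mR_A; mR_B] = S·[w10; w11]:
  w00 = 0, w01 = -1/2, w10 = 1/2, w11 = 0

0 -1/2 1/2 0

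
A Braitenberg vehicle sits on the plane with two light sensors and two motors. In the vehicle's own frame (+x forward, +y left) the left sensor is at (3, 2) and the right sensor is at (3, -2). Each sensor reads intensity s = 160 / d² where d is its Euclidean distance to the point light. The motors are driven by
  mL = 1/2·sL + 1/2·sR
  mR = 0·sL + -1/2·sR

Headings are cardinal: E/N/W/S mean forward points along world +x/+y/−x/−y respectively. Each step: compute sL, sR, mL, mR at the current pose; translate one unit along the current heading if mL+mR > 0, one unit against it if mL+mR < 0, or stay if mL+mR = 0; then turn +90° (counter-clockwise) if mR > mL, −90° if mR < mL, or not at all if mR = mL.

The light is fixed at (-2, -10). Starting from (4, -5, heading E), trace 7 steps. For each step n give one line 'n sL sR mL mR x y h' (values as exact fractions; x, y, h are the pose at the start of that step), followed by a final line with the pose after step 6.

0 16/13 16/9 176/117 -8/9 4 -5 E
1 32/17 160/29 1824/493 -80/29 5 -5 S
2 8 40/13 72/13 -20/13 5 -6 W
3 32/13 160/113 2848/1469 -80/113 4 -6 N
4 16/13 16/9 176/117 -8/9 4 -5 E
5 32/17 160/29 1824/493 -80/29 5 -5 S
6 8 40/13 72/13 -20/13 5 -6 W
final 4 -6 N

n=0: pose=(4,-5,E); sL=16/13, sR=16/9; mL=176/117, mR=-8/9; mL+mR=8/13 → advance +1; mR−mL=-280/117 → turn -1·90°
n=1: pose=(5,-5,S); sL=32/17, sR=160/29; mL=1824/493, mR=-80/29; mL+mR=16/17 → advance +1; mR−mL=-3184/493 → turn -1·90°
n=2: pose=(5,-6,W); sL=8, sR=40/13; mL=72/13, mR=-20/13; mL+mR=4 → advance +1; mR−mL=-92/13 → turn -1·90°
n=3: pose=(4,-6,N); sL=32/13, sR=160/113; mL=2848/1469, mR=-80/113; mL+mR=16/13 → advance +1; mR−mL=-3888/1469 → turn -1·90°
n=4: pose=(4,-5,E); sL=16/13, sR=16/9; mL=176/117, mR=-8/9; mL+mR=8/13 → advance +1; mR−mL=-280/117 → turn -1·90°
n=5: pose=(5,-5,S); sL=32/17, sR=160/29; mL=1824/493, mR=-80/29; mL+mR=16/17 → advance +1; mR−mL=-3184/493 → turn -1·90°
n=6: pose=(5,-6,W); sL=8, sR=40/13; mL=72/13, mR=-20/13; mL+mR=4 → advance +1; mR−mL=-92/13 → turn -1·90°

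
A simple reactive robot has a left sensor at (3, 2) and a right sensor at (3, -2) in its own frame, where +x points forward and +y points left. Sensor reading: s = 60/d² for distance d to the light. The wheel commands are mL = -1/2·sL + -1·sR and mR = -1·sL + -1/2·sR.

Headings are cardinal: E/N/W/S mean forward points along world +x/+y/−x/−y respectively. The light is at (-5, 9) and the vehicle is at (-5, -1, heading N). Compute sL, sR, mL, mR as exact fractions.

60/53 60/53 -90/53 -90/53

left sensor world pos  = (-7, 2); dL² = 53
right sensor world pos = (-3, 2); dR² = 53
sL = 60/53 = 60/53
sR = 60/53 = 60/53
mL = -1/2·sL + -1·sR = -90/53
mR = -1·sL + -1/2·sR = -90/53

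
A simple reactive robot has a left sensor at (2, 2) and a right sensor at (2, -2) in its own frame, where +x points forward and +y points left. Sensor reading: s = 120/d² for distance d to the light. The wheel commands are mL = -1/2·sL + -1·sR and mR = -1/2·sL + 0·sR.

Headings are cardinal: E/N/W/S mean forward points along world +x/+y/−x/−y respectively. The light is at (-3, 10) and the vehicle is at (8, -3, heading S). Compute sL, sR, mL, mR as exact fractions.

left sensor world pos  = (10, -5); dL² = 394
right sensor world pos = (6, -5); dR² = 306
sL = 120/394 = 60/197
sR = 120/306 = 20/51
mL = -1/2·sL + -1·sR = -5470/10047
mR = -1/2·sL + 0·sR = -30/197

60/197 20/51 -5470/10047 -30/197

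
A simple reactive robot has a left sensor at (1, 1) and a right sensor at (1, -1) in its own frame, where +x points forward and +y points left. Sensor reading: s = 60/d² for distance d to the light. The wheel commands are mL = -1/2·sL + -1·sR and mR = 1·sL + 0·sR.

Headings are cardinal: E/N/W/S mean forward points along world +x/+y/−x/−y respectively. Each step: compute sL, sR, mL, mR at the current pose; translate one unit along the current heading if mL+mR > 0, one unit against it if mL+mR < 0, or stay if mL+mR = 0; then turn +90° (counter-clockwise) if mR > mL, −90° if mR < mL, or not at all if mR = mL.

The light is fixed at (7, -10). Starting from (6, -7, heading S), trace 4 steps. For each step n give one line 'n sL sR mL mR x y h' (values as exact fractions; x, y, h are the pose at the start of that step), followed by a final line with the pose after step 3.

0 15 15/2 -15 15 6 -7 S
1 15/4 15 -135/8 15/4 6 -7 E
2 12/5 60/17 -402/85 12/5 5 -7 N
3 6 10/3 -19/3 6 5 -8 W
final 6 -8 S

n=0: pose=(6,-7,S); sL=15, sR=15/2; mL=-15, mR=15; mL+mR=0 → advance +0; mR−mL=30 → turn +1·90°
n=1: pose=(6,-7,E); sL=15/4, sR=15; mL=-135/8, mR=15/4; mL+mR=-105/8 → advance -1; mR−mL=165/8 → turn +1·90°
n=2: pose=(5,-7,N); sL=12/5, sR=60/17; mL=-402/85, mR=12/5; mL+mR=-198/85 → advance -1; mR−mL=606/85 → turn +1·90°
n=3: pose=(5,-8,W); sL=6, sR=10/3; mL=-19/3, mR=6; mL+mR=-1/3 → advance -1; mR−mL=37/3 → turn +1·90°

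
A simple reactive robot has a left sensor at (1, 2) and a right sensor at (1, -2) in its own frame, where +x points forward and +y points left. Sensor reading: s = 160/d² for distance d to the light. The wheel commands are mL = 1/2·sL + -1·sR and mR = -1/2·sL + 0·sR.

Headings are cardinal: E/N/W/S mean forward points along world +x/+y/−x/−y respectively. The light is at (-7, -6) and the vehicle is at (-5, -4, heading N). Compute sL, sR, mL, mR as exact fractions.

left sensor world pos  = (-7, -3); dL² = 9
right sensor world pos = (-3, -3); dR² = 25
sL = 160/9 = 160/9
sR = 160/25 = 32/5
mL = 1/2·sL + -1·sR = 112/45
mR = -1/2·sL + 0·sR = -80/9

160/9 32/5 112/45 -80/9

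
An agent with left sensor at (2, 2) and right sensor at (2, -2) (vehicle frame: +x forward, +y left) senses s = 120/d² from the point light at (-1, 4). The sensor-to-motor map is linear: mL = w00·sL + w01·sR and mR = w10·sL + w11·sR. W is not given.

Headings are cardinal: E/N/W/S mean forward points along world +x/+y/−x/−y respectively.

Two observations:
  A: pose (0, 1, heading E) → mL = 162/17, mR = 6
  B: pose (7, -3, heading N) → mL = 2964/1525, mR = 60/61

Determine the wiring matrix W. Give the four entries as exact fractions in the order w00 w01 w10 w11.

obs A: pose=(0,1,E) → sL=12, sR=60/17, mL=162/17, mR=6
obs B: pose=(7,-3,N) → sL=120/61, sR=24/25, mL=2964/1525, mR=60/61
sensor matrix S = [[12, 60/17], [120/61, 24/25]]; det S = 118656/25925
solve [mL_A; mL_B] = S·[w00; w01] and [mR_A; mR_B] = S·[w10; w11]:
  w00 = 1/2, w01 = 1, w10 = 1/2, w11 = 0

1/2 1 1/2 0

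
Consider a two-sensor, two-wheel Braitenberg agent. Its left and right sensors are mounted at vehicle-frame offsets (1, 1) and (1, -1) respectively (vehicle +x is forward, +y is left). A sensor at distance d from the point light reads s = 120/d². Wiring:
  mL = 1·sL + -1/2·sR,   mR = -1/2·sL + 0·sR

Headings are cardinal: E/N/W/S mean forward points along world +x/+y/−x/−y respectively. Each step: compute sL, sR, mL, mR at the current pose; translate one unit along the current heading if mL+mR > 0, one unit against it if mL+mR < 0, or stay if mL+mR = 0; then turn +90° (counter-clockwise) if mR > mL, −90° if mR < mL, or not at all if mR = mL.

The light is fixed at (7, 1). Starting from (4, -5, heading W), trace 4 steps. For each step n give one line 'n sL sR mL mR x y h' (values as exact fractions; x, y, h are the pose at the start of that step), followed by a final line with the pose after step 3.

n=0: pose=(4,-5,W); sL=24/13, sR=120/41; mL=204/533, mR=-12/13; mL+mR=-288/533 → advance -1; mR−mL=-696/533 → turn -1·90°
n=1: pose=(5,-5,N); sL=60/17, sR=60/13; mL=270/221, mR=-30/17; mL+mR=-120/221 → advance -1; mR−mL=-660/221 → turn -1·90°
n=2: pose=(5,-6,E); sL=120/37, sR=24/13; mL=1116/481, mR=-60/37; mL+mR=336/481 → advance +1; mR−mL=-1896/481 → turn -1·90°
n=3: pose=(6,-6,S); sL=15/8, sR=30/17; mL=135/136, mR=-15/16; mL+mR=15/272 → advance +1; mR−mL=-525/272 → turn -1·90°

0 24/13 120/41 204/533 -12/13 4 -5 W
1 60/17 60/13 270/221 -30/17 5 -5 N
2 120/37 24/13 1116/481 -60/37 5 -6 E
3 15/8 30/17 135/136 -15/16 6 -6 S
final 6 -7 W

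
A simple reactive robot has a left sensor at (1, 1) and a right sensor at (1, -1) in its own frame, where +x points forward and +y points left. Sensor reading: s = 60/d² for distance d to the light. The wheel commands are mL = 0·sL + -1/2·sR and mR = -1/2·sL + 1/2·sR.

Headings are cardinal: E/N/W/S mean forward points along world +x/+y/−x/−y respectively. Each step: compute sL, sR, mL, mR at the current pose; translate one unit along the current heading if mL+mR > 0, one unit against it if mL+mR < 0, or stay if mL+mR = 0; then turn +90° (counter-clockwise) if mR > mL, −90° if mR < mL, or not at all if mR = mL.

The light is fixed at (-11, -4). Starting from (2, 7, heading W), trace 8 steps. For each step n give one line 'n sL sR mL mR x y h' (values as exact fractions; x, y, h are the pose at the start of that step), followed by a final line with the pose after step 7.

0 15/61 5/24 -5/48 -55/2928 2 7 W
1 12/65 60/269 -30/269 336/17485 3 7 S
2 30/197 30/173 -15/173 360/34081 3 8 E
3 60/313 12/73 -6/73 -312/22849 2 8 N
4 15/61 5/24 -5/48 -55/2928 2 7 W
5 12/65 60/269 -30/269 336/17485 3 7 S
6 30/197 30/173 -15/173 360/34081 3 8 E
7 60/313 12/73 -6/73 -312/22849 2 8 N
final 2 7 W

n=0: pose=(2,7,W); sL=15/61, sR=5/24; mL=-5/48, mR=-55/2928; mL+mR=-15/122 → advance -1; mR−mL=125/1464 → turn +1·90°
n=1: pose=(3,7,S); sL=12/65, sR=60/269; mL=-30/269, mR=336/17485; mL+mR=-6/65 → advance -1; mR−mL=2286/17485 → turn +1·90°
n=2: pose=(3,8,E); sL=30/197, sR=30/173; mL=-15/173, mR=360/34081; mL+mR=-15/197 → advance -1; mR−mL=3315/34081 → turn +1·90°
n=3: pose=(2,8,N); sL=60/313, sR=12/73; mL=-6/73, mR=-312/22849; mL+mR=-30/313 → advance -1; mR−mL=1566/22849 → turn +1·90°
n=4: pose=(2,7,W); sL=15/61, sR=5/24; mL=-5/48, mR=-55/2928; mL+mR=-15/122 → advance -1; mR−mL=125/1464 → turn +1·90°
n=5: pose=(3,7,S); sL=12/65, sR=60/269; mL=-30/269, mR=336/17485; mL+mR=-6/65 → advance -1; mR−mL=2286/17485 → turn +1·90°
n=6: pose=(3,8,E); sL=30/197, sR=30/173; mL=-15/173, mR=360/34081; mL+mR=-15/197 → advance -1; mR−mL=3315/34081 → turn +1·90°
n=7: pose=(2,8,N); sL=60/313, sR=12/73; mL=-6/73, mR=-312/22849; mL+mR=-30/313 → advance -1; mR−mL=1566/22849 → turn +1·90°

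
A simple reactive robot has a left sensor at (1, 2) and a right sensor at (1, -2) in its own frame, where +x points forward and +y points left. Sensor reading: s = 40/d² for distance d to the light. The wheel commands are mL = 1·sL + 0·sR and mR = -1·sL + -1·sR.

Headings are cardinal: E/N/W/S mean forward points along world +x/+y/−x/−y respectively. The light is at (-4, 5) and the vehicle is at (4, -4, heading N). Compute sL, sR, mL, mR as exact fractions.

2/5 10/41 2/5 -132/205

left sensor world pos  = (2, -3); dL² = 100
right sensor world pos = (6, -3); dR² = 164
sL = 40/100 = 2/5
sR = 40/164 = 10/41
mL = 1·sL + 0·sR = 2/5
mR = -1·sL + -1·sR = -132/205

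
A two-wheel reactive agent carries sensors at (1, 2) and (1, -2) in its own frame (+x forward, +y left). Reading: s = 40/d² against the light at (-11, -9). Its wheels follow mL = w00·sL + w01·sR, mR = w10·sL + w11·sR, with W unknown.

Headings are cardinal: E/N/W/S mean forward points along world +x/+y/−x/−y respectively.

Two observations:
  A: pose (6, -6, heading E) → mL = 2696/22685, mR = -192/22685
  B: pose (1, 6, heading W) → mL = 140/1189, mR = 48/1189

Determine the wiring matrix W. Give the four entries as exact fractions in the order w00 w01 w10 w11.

1/2 1/2 1 -1

obs A: pose=(6,-6,E) → sL=40/349, sR=8/65, mL=2696/22685, mR=-192/22685
obs B: pose=(1,6,W) → sL=4/29, sR=4/41, mL=140/1189, mR=48/1189
sensor matrix S = [[40/349, 8/65], [4/29, 4/41]]; det S = -156288/26972465
solve [mL_A; mL_B] = S·[w00; w01] and [mR_A; mR_B] = S·[w10; w11]:
  w00 = 1/2, w01 = 1/2, w10 = 1, w11 = -1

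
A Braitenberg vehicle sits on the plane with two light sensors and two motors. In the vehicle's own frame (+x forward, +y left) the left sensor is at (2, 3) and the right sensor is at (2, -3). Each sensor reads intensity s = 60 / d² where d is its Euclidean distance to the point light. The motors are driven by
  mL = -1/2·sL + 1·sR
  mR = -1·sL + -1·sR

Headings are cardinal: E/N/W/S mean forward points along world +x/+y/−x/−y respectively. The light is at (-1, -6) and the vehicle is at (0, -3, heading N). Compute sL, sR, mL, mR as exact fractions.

left sensor world pos  = (-3, -1); dL² = 29
right sensor world pos = (3, -1); dR² = 41
sL = 60/29 = 60/29
sR = 60/41 = 60/41
mL = -1/2·sL + 1·sR = 510/1189
mR = -1·sL + -1·sR = -4200/1189

60/29 60/41 510/1189 -4200/1189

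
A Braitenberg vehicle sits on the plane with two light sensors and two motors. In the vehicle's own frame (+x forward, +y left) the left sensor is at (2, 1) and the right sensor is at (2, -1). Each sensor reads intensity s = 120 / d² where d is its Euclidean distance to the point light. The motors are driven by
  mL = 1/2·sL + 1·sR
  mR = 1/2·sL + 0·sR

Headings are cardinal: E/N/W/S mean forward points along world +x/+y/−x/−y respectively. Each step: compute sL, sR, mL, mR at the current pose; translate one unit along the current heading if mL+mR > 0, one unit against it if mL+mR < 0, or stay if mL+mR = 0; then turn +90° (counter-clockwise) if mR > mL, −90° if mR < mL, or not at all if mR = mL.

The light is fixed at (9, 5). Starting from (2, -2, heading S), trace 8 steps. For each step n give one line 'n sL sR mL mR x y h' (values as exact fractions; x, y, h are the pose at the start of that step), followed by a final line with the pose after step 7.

n=0: pose=(2,-2,S); sL=40/39, sR=24/29; mL=1516/1131, mR=20/39; mL+mR=2096/1131 → advance +1; mR−mL=-24/29 → turn -1·90°
n=1: pose=(2,-3,W); sL=20/27, sR=12/13; mL=454/351, mR=10/27; mL+mR=584/351 → advance +1; mR−mL=-12/13 → turn -1·90°
n=2: pose=(1,-3,N); sL=40/39, sR=24/17; mL=1276/663, mR=20/39; mL+mR=1616/663 → advance +1; mR−mL=-24/17 → turn -1·90°
n=3: pose=(1,-2,E); sL=5/3, sR=6/5; mL=61/30, mR=5/6; mL+mR=43/15 → advance +1; mR−mL=-6/5 → turn -1·90°
n=4: pose=(2,-2,S); sL=40/39, sR=24/29; mL=1516/1131, mR=20/39; mL+mR=2096/1131 → advance +1; mR−mL=-24/29 → turn -1·90°
n=5: pose=(2,-3,W); sL=20/27, sR=12/13; mL=454/351, mR=10/27; mL+mR=584/351 → advance +1; mR−mL=-12/13 → turn -1·90°
n=6: pose=(1,-3,N); sL=40/39, sR=24/17; mL=1276/663, mR=20/39; mL+mR=1616/663 → advance +1; mR−mL=-24/17 → turn -1·90°
n=7: pose=(1,-2,E); sL=5/3, sR=6/5; mL=61/30, mR=5/6; mL+mR=43/15 → advance +1; mR−mL=-6/5 → turn -1·90°

0 40/39 24/29 1516/1131 20/39 2 -2 S
1 20/27 12/13 454/351 10/27 2 -3 W
2 40/39 24/17 1276/663 20/39 1 -3 N
3 5/3 6/5 61/30 5/6 1 -2 E
4 40/39 24/29 1516/1131 20/39 2 -2 S
5 20/27 12/13 454/351 10/27 2 -3 W
6 40/39 24/17 1276/663 20/39 1 -3 N
7 5/3 6/5 61/30 5/6 1 -2 E
final 2 -2 S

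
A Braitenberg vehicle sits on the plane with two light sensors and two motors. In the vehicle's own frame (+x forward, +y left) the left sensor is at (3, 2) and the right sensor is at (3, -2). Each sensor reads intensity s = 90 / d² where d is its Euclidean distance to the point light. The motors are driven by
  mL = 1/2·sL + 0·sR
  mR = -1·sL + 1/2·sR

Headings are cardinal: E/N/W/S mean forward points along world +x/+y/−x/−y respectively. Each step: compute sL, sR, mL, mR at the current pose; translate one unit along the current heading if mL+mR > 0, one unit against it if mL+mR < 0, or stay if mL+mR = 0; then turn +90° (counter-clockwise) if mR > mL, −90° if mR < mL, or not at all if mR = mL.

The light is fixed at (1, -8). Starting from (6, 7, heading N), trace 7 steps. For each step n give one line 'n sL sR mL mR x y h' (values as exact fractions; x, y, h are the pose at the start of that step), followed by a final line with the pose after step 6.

n=0: pose=(6,7,N); sL=10/37, sR=90/373; mL=5/37, mR=-2065/13801; mL+mR=-200/13801 → advance -1; mR−mL=-3930/13801 → turn -1·90°
n=1: pose=(6,6,E); sL=9/32, sR=45/104; mL=9/64, mR=-27/416; mL+mR=63/832 → advance +1; mR−mL=-171/832 → turn -1·90°
n=2: pose=(7,6,S); sL=18/37, sR=90/137; mL=9/37, mR=-801/5069; mL+mR=432/5069 → advance +1; mR−mL=-2034/5069 → turn -1·90°
n=3: pose=(7,5,W); sL=9/13, sR=5/13; mL=9/26, mR=-1/2; mL+mR=-2/13 → advance -1; mR−mL=-11/13 → turn -1·90°
n=4: pose=(8,5,N); sL=90/281, sR=90/337; mL=45/281, mR=-17685/94697; mL+mR=-2520/94697 → advance -1; mR−mL=-32850/94697 → turn -1·90°
n=5: pose=(8,4,E); sL=45/148, sR=9/20; mL=45/296, mR=-117/1480; mL+mR=27/370 → advance +1; mR−mL=-171/740 → turn -1·90°
n=6: pose=(9,4,S); sL=90/181, sR=10/13; mL=45/181, mR=-265/2353; mL+mR=320/2353 → advance +1; mR−mL=-850/2353 → turn -1·90°

0 10/37 90/373 5/37 -2065/13801 6 7 N
1 9/32 45/104 9/64 -27/416 6 6 E
2 18/37 90/137 9/37 -801/5069 7 6 S
3 9/13 5/13 9/26 -1/2 7 5 W
4 90/281 90/337 45/281 -17685/94697 8 5 N
5 45/148 9/20 45/296 -117/1480 8 4 E
6 90/181 10/13 45/181 -265/2353 9 4 S
final 9 3 W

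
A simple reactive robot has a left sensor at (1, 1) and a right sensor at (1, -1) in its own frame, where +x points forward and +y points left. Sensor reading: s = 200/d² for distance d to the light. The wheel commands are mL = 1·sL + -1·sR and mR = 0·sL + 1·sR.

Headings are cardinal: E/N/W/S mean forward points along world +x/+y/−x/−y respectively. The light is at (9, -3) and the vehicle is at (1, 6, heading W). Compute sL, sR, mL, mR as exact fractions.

left sensor world pos  = (0, 5); dL² = 145
right sensor world pos = (0, 7); dR² = 181
sL = 200/145 = 40/29
sR = 200/181 = 200/181
mL = 1·sL + -1·sR = 1440/5249
mR = 0·sL + 1·sR = 200/181

40/29 200/181 1440/5249 200/181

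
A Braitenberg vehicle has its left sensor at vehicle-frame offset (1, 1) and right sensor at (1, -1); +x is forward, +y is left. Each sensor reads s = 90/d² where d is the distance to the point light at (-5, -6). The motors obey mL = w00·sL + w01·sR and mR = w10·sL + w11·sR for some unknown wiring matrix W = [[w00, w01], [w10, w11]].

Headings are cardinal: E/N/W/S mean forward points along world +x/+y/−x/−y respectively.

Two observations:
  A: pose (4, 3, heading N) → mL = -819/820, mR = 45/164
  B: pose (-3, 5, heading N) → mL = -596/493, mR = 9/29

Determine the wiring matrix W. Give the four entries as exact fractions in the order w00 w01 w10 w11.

-1 -1 1/2 0

obs A: pose=(4,3,N) → sL=45/82, sR=9/20, mL=-819/820, mR=45/164
obs B: pose=(-3,5,N) → sL=18/29, sR=10/17, mL=-596/493, mR=9/29
sensor matrix S = [[45/82, 9/20], [18/29, 10/17]]; det S = 8793/202130
solve [mL_A; mL_B] = S·[w00; w01] and [mR_A; mR_B] = S·[w10; w11]:
  w00 = -1, w01 = -1, w10 = 1/2, w11 = 0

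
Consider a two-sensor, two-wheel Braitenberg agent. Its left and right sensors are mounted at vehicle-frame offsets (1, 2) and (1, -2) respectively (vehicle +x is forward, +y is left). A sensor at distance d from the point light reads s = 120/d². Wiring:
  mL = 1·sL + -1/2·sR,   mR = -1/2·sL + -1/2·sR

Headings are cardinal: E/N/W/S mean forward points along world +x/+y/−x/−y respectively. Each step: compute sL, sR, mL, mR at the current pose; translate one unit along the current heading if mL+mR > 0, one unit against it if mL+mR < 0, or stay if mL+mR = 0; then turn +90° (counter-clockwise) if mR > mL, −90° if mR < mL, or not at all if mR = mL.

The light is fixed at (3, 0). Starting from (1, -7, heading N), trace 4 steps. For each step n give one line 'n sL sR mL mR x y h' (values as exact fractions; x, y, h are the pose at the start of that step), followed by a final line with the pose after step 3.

0 30/13 10/3 25/39 -110/39 1 -7 N
1 120/37 120/101 9900/3737 -8280/3737 1 -8 E
2 60/41 4/3 98/123 -172/123 2 -8 S
3 24/17 120/29 -324/493 -1368/493 2 -7 W
final 3 -7 N

n=0: pose=(1,-7,N); sL=30/13, sR=10/3; mL=25/39, mR=-110/39; mL+mR=-85/39 → advance -1; mR−mL=-45/13 → turn -1·90°
n=1: pose=(1,-8,E); sL=120/37, sR=120/101; mL=9900/3737, mR=-8280/3737; mL+mR=1620/3737 → advance +1; mR−mL=-180/37 → turn -1·90°
n=2: pose=(2,-8,S); sL=60/41, sR=4/3; mL=98/123, mR=-172/123; mL+mR=-74/123 → advance -1; mR−mL=-90/41 → turn -1·90°
n=3: pose=(2,-7,W); sL=24/17, sR=120/29; mL=-324/493, mR=-1368/493; mL+mR=-1692/493 → advance -1; mR−mL=-36/17 → turn -1·90°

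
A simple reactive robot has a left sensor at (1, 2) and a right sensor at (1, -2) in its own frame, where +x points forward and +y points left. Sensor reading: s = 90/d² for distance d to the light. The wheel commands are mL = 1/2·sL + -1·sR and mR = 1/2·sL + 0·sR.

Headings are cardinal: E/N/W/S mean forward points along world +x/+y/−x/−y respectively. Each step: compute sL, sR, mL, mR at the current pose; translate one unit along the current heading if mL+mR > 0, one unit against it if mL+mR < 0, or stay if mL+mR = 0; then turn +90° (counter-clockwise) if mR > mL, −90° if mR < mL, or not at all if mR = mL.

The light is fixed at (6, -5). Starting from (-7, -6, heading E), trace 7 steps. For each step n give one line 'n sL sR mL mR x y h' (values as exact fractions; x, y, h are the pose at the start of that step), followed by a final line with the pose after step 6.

0 18/29 10/17 -137/493 9/29 -7 -6 E
1 45/98 9/10 -657/980 45/196 -6 -6 N
2 18/37 90/169 -1809/6253 9/37 -6 -7 W
3 1 45/89 -1/178 1/2 -5 -7 S
4 90/101 18/25 -693/2525 45/101 -5 -8 E
5 45/74 45/34 -2565/2516 45/148 -4 -8 N
6 90/157 18/25 -1701/3925 45/157 -4 -9 W
final -3 -9 S

n=0: pose=(-7,-6,E); sL=18/29, sR=10/17; mL=-137/493, mR=9/29; mL+mR=16/493 → advance +1; mR−mL=10/17 → turn +1·90°
n=1: pose=(-6,-6,N); sL=45/98, sR=9/10; mL=-657/980, mR=45/196; mL+mR=-108/245 → advance -1; mR−mL=9/10 → turn +1·90°
n=2: pose=(-6,-7,W); sL=18/37, sR=90/169; mL=-1809/6253, mR=9/37; mL+mR=-288/6253 → advance -1; mR−mL=90/169 → turn +1·90°
n=3: pose=(-5,-7,S); sL=1, sR=45/89; mL=-1/178, mR=1/2; mL+mR=44/89 → advance +1; mR−mL=45/89 → turn +1·90°
n=4: pose=(-5,-8,E); sL=90/101, sR=18/25; mL=-693/2525, mR=45/101; mL+mR=432/2525 → advance +1; mR−mL=18/25 → turn +1·90°
n=5: pose=(-4,-8,N); sL=45/74, sR=45/34; mL=-2565/2516, mR=45/148; mL+mR=-450/629 → advance -1; mR−mL=45/34 → turn +1·90°
n=6: pose=(-4,-9,W); sL=90/157, sR=18/25; mL=-1701/3925, mR=45/157; mL+mR=-576/3925 → advance -1; mR−mL=18/25 → turn +1·90°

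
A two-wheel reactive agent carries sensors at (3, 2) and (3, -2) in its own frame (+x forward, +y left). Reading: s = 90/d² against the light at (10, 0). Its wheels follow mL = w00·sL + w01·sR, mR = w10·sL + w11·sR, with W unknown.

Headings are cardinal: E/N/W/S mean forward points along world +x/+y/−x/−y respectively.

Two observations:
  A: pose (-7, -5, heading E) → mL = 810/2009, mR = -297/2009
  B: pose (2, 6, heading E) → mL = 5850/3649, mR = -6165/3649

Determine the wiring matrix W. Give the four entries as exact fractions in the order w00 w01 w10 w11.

1/2 1/2 1/2 -1

obs A: pose=(-7,-5,E) → sL=18/41, sR=18/49, mL=810/2009, mR=-297/2009
obs B: pose=(2,6,E) → sL=90/89, sR=90/41, mL=5850/3649, mR=-6165/3649
sensor matrix S = [[18/41, 18/49], [90/89, 90/41]]; det S = 4341600/7330841
solve [mL_A; mL_B] = S·[w00; w01] and [mR_A; mR_B] = S·[w10; w11]:
  w00 = 1/2, w01 = 1/2, w10 = 1/2, w11 = -1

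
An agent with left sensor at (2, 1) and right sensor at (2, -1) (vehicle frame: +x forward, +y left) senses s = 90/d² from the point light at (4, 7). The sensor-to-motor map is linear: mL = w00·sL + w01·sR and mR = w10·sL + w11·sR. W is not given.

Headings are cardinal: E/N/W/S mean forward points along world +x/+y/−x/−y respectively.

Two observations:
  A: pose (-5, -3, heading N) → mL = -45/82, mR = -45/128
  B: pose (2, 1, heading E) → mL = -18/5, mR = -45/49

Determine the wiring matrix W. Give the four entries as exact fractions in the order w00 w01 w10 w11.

-1 0 0 -1/2

obs A: pose=(-5,-3,N) → sL=45/82, sR=45/64, mL=-45/82, mR=-45/128
obs B: pose=(2,1,E) → sL=18/5, sR=90/49, mL=-18/5, mR=-45/49
sensor matrix S = [[45/82, 45/64], [18/5, 90/49]]; det S = -97929/64288
solve [mL_A; mL_B] = S·[w00; w01] and [mR_A; mR_B] = S·[w10; w11]:
  w00 = -1, w01 = 0, w10 = 0, w11 = -1/2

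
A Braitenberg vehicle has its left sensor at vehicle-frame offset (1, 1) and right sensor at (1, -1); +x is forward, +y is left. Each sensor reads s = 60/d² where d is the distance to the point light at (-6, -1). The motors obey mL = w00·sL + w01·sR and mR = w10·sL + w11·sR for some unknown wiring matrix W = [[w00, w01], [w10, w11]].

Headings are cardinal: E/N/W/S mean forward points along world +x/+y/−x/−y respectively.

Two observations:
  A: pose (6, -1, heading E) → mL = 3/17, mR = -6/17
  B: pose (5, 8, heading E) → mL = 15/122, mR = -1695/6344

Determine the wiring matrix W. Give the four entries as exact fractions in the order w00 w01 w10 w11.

obs A: pose=(6,-1,E) → sL=6/17, sR=6/17, mL=3/17, mR=-6/17
obs B: pose=(5,8,E) → sL=15/61, sR=15/52, mL=15/122, mR=-1695/6344
sensor matrix S = [[6/17, 6/17], [15/61, 15/52]]; det S = 405/26962
solve [mL_A; mL_B] = S·[w00; w01] and [mR_A; mR_B] = S·[w10; w11]:
  w00 = 1/2, w01 = 0, w10 = -1/2, w11 = -1/2

1/2 0 -1/2 -1/2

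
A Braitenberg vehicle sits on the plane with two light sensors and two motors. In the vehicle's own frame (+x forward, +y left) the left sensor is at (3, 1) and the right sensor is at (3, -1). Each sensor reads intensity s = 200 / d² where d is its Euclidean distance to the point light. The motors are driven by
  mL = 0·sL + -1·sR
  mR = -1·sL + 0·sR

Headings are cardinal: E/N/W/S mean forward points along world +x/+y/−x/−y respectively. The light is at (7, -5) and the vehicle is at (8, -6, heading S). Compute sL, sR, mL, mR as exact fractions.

10 25/2 -25/2 -10

left sensor world pos  = (9, -9); dL² = 20
right sensor world pos = (7, -9); dR² = 16
sL = 200/20 = 10
sR = 200/16 = 25/2
mL = 0·sL + -1·sR = -25/2
mR = -1·sL + 0·sR = -10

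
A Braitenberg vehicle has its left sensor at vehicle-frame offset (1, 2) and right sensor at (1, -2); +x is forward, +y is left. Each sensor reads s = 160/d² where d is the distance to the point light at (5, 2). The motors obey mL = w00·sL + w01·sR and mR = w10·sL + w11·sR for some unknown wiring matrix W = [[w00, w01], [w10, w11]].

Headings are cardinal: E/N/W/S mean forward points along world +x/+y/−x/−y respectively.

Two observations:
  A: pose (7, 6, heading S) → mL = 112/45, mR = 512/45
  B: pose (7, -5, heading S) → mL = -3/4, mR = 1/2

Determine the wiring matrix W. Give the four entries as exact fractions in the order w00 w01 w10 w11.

obs A: pose=(7,6,S) → sL=32/5, sR=160/9, mL=112/45, mR=512/45
obs B: pose=(7,-5,S) → sL=2, sR=5/2, mL=-3/4, mR=1/2
sensor matrix S = [[32/5, 160/9], [2, 5/2]]; det S = -176/9
solve [mL_A; mL_B] = S·[w00; w01] and [mR_A; mR_B] = S·[w10; w11]:
  w00 = -1, w01 = 1/2, w10 = -1, w11 = 1

-1 1/2 -1 1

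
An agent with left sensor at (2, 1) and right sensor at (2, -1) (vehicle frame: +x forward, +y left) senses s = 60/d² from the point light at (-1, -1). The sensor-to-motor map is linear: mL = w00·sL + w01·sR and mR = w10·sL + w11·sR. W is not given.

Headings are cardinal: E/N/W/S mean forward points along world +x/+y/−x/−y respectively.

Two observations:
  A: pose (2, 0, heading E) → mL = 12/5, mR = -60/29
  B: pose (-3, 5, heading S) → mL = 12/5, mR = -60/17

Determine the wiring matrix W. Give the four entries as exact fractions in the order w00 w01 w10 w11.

0 1 -1 0

obs A: pose=(2,0,E) → sL=60/29, sR=12/5, mL=12/5, mR=-60/29
obs B: pose=(-3,5,S) → sL=60/17, sR=12/5, mL=12/5, mR=-60/17
sensor matrix S = [[60/29, 12/5], [60/17, 12/5]]; det S = -1728/493
solve [mL_A; mL_B] = S·[w00; w01] and [mR_A; mR_B] = S·[w10; w11]:
  w00 = 0, w01 = 1, w10 = -1, w11 = 0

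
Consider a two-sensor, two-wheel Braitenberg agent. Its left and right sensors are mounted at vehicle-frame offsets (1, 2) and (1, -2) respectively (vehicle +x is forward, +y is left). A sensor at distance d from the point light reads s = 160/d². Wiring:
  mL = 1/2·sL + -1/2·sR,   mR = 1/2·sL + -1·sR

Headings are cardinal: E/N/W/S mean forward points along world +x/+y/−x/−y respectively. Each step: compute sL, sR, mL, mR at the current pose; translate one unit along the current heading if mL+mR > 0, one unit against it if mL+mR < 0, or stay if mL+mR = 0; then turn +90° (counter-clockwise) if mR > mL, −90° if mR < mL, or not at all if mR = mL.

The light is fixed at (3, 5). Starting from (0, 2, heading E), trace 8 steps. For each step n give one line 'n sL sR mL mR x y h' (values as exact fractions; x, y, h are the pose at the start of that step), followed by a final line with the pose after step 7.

0 32 160/29 384/29 304/29 0 2 E
1 10 5 5/2 0 1 2 S
2 32/9 160/13 -512/117 -1232/117 1 1 W
3 80/9 16 -32/9 -104/9 2 1 N
4 160/9 160/49 3200/441 2480/441 2 0 E
5 4 4 0 -2 3 0 S
6 160/37 32 -512/37 -1104/37 3 1 W
7 16 80/9 32/9 -8/9 4 1 N
final 4 2 E

n=0: pose=(0,2,E); sL=32, sR=160/29; mL=384/29, mR=304/29; mL+mR=688/29 → advance +1; mR−mL=-80/29 → turn -1·90°
n=1: pose=(1,2,S); sL=10, sR=5; mL=5/2, mR=0; mL+mR=5/2 → advance +1; mR−mL=-5/2 → turn -1·90°
n=2: pose=(1,1,W); sL=32/9, sR=160/13; mL=-512/117, mR=-1232/117; mL+mR=-1744/117 → advance -1; mR−mL=-80/13 → turn -1·90°
n=3: pose=(2,1,N); sL=80/9, sR=16; mL=-32/9, mR=-104/9; mL+mR=-136/9 → advance -1; mR−mL=-8 → turn -1·90°
n=4: pose=(2,0,E); sL=160/9, sR=160/49; mL=3200/441, mR=2480/441; mL+mR=5680/441 → advance +1; mR−mL=-80/49 → turn -1·90°
n=5: pose=(3,0,S); sL=4, sR=4; mL=0, mR=-2; mL+mR=-2 → advance -1; mR−mL=-2 → turn -1·90°
n=6: pose=(3,1,W); sL=160/37, sR=32; mL=-512/37, mR=-1104/37; mL+mR=-1616/37 → advance -1; mR−mL=-16 → turn -1·90°
n=7: pose=(4,1,N); sL=16, sR=80/9; mL=32/9, mR=-8/9; mL+mR=8/3 → advance +1; mR−mL=-40/9 → turn -1·90°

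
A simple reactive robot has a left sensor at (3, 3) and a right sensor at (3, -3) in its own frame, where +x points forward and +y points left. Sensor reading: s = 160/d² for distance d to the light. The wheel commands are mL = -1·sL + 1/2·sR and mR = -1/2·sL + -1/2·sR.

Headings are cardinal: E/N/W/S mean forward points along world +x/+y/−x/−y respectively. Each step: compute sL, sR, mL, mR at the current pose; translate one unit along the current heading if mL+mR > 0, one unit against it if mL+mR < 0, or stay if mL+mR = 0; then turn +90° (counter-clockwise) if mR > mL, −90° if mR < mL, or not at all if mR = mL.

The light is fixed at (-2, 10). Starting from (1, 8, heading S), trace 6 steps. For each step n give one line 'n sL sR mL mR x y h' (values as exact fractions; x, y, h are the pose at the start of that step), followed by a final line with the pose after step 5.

0 160/61 32/5 176/305 -1376/305 1 8 S
1 10 40 10 -25 1 9 W
2 32 160/53 -1616/53 -928/53 2 9 N
3 80/13 80 440/13 -560/13 2 8 W
4 32 32/13 -400/13 -224/13 3 8 N
5 4 40 16 -22 3 7 W
final 4 7 N

n=0: pose=(1,8,S); sL=160/61, sR=32/5; mL=176/305, mR=-1376/305; mL+mR=-240/61 → advance -1; mR−mL=-1552/305 → turn -1·90°
n=1: pose=(1,9,W); sL=10, sR=40; mL=10, mR=-25; mL+mR=-15 → advance -1; mR−mL=-35 → turn -1·90°
n=2: pose=(2,9,N); sL=32, sR=160/53; mL=-1616/53, mR=-928/53; mL+mR=-48 → advance -1; mR−mL=688/53 → turn +1·90°
n=3: pose=(2,8,W); sL=80/13, sR=80; mL=440/13, mR=-560/13; mL+mR=-120/13 → advance -1; mR−mL=-1000/13 → turn -1·90°
n=4: pose=(3,8,N); sL=32, sR=32/13; mL=-400/13, mR=-224/13; mL+mR=-48 → advance -1; mR−mL=176/13 → turn +1·90°
n=5: pose=(3,7,W); sL=4, sR=40; mL=16, mR=-22; mL+mR=-6 → advance -1; mR−mL=-38 → turn -1·90°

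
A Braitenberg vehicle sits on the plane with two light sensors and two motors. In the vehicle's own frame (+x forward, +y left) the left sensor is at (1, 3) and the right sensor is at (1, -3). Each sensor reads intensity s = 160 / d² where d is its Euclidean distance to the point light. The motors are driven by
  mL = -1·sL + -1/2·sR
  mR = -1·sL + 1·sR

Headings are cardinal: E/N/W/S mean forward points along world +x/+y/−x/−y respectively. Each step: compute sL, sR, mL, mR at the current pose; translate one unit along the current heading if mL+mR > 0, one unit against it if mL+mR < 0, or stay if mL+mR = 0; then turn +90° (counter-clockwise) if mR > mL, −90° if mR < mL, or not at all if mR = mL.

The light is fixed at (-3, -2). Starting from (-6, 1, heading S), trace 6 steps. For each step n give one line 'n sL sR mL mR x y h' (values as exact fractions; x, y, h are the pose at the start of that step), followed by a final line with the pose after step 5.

0 40 4 -42 -36 -6 1 S
1 160/53 32 -1008/53 1536/53 -6 2 E
2 16/5 80/13 -408/65 192/65 -5 2 N
3 160/9 32/9 -176/9 -128/9 -5 1 W
4 20 8 -24 -12 -4 1 S
5 160/49 160 -4080/49 7680/49 -4 2 E
final -3 2 N

n=0: pose=(-6,1,S); sL=40, sR=4; mL=-42, mR=-36; mL+mR=-78 → advance -1; mR−mL=6 → turn +1·90°
n=1: pose=(-6,2,E); sL=160/53, sR=32; mL=-1008/53, mR=1536/53; mL+mR=528/53 → advance +1; mR−mL=48 → turn +1·90°
n=2: pose=(-5,2,N); sL=16/5, sR=80/13; mL=-408/65, mR=192/65; mL+mR=-216/65 → advance -1; mR−mL=120/13 → turn +1·90°
n=3: pose=(-5,1,W); sL=160/9, sR=32/9; mL=-176/9, mR=-128/9; mL+mR=-304/9 → advance -1; mR−mL=16/3 → turn +1·90°
n=4: pose=(-4,1,S); sL=20, sR=8; mL=-24, mR=-12; mL+mR=-36 → advance -1; mR−mL=12 → turn +1·90°
n=5: pose=(-4,2,E); sL=160/49, sR=160; mL=-4080/49, mR=7680/49; mL+mR=3600/49 → advance +1; mR−mL=240 → turn +1·90°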